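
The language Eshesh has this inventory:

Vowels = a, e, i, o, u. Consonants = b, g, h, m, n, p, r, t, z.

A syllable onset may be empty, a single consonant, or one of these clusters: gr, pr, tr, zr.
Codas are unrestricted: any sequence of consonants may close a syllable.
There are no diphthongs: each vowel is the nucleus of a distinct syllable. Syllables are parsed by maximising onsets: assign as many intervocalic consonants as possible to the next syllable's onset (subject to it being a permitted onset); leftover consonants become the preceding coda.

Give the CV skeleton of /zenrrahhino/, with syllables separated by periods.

Nuclei (vowels): e, a, i, o → 4 syllables.
Between /e/ (V1) and /a/ (V2): /nrr/ — longest licit onset from the right is /r/, leaving /nr/ as coda.
Between /a/ (V2) and /i/ (V3): /hh/ — longest licit onset from the right is /h/, leaving /h/ as coda.
Between /i/ (V3) and /o/ (V4): /n/ is a single consonant, so it becomes the next onset.
Syllabification: zenr.rah.hi.no.
Mapping each syllable to C/V: /zenr/ → CVCC, /rah/ → CVC, /hi/ → CV, /no/ → CV.

CVCC.CVC.CV.CV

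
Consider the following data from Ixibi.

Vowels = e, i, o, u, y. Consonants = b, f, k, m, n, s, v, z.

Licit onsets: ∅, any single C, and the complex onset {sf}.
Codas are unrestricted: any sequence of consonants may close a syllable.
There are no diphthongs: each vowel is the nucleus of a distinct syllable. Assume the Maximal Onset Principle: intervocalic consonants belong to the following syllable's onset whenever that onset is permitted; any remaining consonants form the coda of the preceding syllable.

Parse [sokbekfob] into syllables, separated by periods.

sok.bek.fob

Vowels present: o, e, o; each is a nucleus, giving 3 syllables.
σ1/σ2 boundary: /kb/ splits as /k/ + /b/ (/b/ is the longest suffix that is a licit onset).
σ2/σ3 boundary: /kf/ splits as /k/ + /f/ (/f/ is the longest suffix that is a licit onset).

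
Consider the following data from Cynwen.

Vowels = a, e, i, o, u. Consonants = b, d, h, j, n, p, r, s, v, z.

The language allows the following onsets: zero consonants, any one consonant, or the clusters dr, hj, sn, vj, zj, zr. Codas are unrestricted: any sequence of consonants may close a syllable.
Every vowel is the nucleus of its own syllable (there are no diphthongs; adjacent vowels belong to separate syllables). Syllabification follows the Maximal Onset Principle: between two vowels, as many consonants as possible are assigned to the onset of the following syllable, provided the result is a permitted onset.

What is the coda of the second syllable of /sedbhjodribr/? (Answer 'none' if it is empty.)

none

Vowels present: e, o, i; each is a nucleus, giving 3 syllables.
σ1/σ2 boundary: /dbhj/ splits as /db/ + /hj/ (/hj/ is the longest suffix that is a licit onset).
σ2/σ3 boundary: cluster /dr/ — /dr/ is itself a permitted onset, so the whole cluster goes right; preceding coda = ∅.
Syllabification: sedb.hjo.dribr.
Syllable 2 is /hjo/: onset /hj/, nucleus /o/, coda ∅.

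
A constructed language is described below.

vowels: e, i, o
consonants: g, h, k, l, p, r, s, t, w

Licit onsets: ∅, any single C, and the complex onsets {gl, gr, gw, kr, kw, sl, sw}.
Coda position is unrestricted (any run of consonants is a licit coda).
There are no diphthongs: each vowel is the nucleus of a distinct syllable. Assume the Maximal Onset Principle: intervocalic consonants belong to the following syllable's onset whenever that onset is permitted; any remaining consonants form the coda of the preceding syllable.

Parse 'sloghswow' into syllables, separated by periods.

Vowels present: o, o; each is a nucleus, giving 2 syllables.
Between /o/ (V1) and /o/ (V2): /ghsw/; trying suffixes from longest down, /sw/ is the first permitted one, so coda /gh/ | onset /sw/.

slogh.swow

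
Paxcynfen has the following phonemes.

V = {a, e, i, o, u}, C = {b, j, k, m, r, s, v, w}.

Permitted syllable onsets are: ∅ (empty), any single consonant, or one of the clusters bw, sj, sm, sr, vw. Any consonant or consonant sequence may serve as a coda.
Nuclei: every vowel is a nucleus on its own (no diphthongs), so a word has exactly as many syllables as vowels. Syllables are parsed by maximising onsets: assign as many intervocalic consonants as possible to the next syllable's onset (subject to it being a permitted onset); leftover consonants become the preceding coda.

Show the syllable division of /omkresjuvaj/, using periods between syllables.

The vowels are o, e, u, a — 4 nuclei, so 4 syllables.
σ1/σ2 boundary: cluster /mkr/ — the longest permitted-onset suffix is /r/; onset = /r/, preceding coda = /mk/.
σ2/σ3 boundary: /sj/ — entire cluster is a permitted onset → onset /sj/, coda ∅.
σ3/σ4 boundary: /v/ is a single consonant, so it becomes the next onset.

omk.re.sju.vaj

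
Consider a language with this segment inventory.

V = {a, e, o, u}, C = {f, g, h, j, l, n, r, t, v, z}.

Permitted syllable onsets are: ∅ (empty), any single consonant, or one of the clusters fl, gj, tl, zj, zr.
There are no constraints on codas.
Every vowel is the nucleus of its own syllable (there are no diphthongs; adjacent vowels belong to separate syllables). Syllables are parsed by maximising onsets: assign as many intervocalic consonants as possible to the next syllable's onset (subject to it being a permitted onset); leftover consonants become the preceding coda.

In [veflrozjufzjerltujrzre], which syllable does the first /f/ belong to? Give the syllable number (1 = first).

The vowels are e, o, u, e, u, e — 6 nuclei, so 6 syllables.
Between /e/ (V1) and /o/ (V2): cluster /flr/ — the longest permitted-onset suffix is /r/; onset = /r/, preceding coda = /fl/.
Between /o/ (V2) and /u/ (V3): cluster /zj/ — /zj/ is itself a permitted onset, so the whole cluster goes right; preceding coda = ∅.
Between /u/ (V3) and /e/ (V4): cluster /fzj/ — the longest permitted-onset suffix is /zj/; onset = /zj/, preceding coda = /f/.
Between /e/ (V4) and /u/ (V5): /rlt/ — longest licit onset from the right is /t/, leaving /rl/ as coda.
Between /u/ (V5) and /e/ (V6): /jrzr/ splits as /jr/ + /zr/ (/zr/ is the longest suffix that is a licit onset).
Syllabification: vefl.ro.zjuf.zjerl.tujr.zre.
The first /f/ is in the coda of syllable 1 (/vefl/).

1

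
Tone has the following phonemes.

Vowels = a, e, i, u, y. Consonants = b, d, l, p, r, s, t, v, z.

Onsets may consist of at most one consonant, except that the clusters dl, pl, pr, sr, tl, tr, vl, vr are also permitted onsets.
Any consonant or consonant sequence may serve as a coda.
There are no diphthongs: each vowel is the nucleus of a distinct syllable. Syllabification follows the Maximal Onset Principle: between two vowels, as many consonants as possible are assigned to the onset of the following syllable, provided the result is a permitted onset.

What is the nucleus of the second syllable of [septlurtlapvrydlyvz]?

u

The vowels are e, u, a, y, y — 5 nuclei, so 5 syllables.
The second nucleus (vowel 2 from the left) is /u/.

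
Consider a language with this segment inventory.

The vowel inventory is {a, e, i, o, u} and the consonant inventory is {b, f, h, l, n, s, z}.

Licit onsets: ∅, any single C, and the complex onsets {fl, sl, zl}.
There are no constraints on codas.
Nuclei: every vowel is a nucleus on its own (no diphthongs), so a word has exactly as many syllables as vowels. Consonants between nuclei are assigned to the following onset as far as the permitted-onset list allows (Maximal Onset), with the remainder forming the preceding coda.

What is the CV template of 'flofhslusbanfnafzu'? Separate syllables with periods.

CCVCC.CCVC.CVCC.CVC.CV

Nuclei (vowels): o, u, a, a, u → 5 syllables.
σ1/σ2 boundary: /fhsl/ — longest licit onset from the right is /sl/, leaving /fh/ as coda.
σ2/σ3 boundary: /sb/ splits as /s/ + /b/ (/b/ is the longest suffix that is a licit onset).
σ3/σ4 boundary: cluster /nfn/ — the longest permitted-onset suffix is /n/; onset = /n/, preceding coda = /nf/.
σ4/σ5 boundary: cluster /fz/ — the longest permitted-onset suffix is /z/; onset = /z/, preceding coda = /f/.
So the parse is flofh.slus.banf.naf.zu.
Mapping each syllable to C/V: /flofh/ → CCVCC, /slus/ → CCVC, /banf/ → CVCC, /naf/ → CVC, /zu/ → CV.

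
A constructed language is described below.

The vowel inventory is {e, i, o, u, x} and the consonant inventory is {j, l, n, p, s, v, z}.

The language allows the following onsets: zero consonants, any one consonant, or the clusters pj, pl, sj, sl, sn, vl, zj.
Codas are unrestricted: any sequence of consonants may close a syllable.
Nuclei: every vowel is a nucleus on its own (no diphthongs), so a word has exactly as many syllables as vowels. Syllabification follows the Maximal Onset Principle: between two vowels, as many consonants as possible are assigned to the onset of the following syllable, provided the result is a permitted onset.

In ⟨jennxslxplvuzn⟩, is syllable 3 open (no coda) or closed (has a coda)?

Vowels present: e, x, x, u; each is a nucleus, giving 4 syllables.
Between /e/ (V1) and /x/ (V2): cluster /nn/ — the longest permitted-onset suffix is /n/; onset = /n/, preceding coda = /n/.
Between /x/ (V2) and /x/ (V3): cluster /sl/ — /sl/ is itself a permitted onset, so the whole cluster goes right; preceding coda = ∅.
Between /x/ (V3) and /u/ (V4): /plv/ — longest licit onset from the right is /v/, leaving /pl/ as coda.
Result: jen.nx.slxpl.vuzn.
Syllable 3 is /slxpl/ with coda /pl/, so it is closed.

closed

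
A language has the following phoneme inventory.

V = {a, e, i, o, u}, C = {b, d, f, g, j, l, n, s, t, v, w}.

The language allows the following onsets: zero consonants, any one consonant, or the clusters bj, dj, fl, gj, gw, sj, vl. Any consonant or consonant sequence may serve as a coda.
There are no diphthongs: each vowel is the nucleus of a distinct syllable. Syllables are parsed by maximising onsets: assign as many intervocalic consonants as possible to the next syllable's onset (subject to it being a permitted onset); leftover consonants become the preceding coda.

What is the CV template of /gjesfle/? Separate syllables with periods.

Nuclei (vowels): e, e → 2 syllables.
/e…e/ gap (V1→V2): cluster /sfl/ — the longest permitted-onset suffix is /fl/; onset = /fl/, preceding coda = /s/.
Result: gjes.fle.
Mapping each syllable to C/V: /gjes/ → CCVC, /fle/ → CCV.

CCVC.CCV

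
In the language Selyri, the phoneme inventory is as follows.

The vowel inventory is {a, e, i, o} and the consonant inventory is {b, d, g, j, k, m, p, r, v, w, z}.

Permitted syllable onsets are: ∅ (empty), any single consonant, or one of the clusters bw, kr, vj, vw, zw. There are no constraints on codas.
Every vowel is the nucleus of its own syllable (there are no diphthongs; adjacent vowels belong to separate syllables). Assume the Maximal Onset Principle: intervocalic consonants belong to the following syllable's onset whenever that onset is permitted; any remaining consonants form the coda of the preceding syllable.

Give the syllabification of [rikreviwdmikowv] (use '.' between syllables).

ri.kre.viwd.mi.kowv

The vowels are i, e, i, i, o — 5 nuclei, so 5 syllables.
V1 /i/ – V2 /e/: /kr/ is a licit onset in full, so it all attaches to the next syllable.
V2 /e/ – V3 /i/: /v/ is a single consonant, so it becomes the next onset.
V3 /i/ – V4 /i/: /wdm/ splits as /wd/ + /m/ (/m/ is the longest suffix that is a licit onset).
V4 /i/ – V5 /o/: /k/ is a single consonant, so it becomes the next onset.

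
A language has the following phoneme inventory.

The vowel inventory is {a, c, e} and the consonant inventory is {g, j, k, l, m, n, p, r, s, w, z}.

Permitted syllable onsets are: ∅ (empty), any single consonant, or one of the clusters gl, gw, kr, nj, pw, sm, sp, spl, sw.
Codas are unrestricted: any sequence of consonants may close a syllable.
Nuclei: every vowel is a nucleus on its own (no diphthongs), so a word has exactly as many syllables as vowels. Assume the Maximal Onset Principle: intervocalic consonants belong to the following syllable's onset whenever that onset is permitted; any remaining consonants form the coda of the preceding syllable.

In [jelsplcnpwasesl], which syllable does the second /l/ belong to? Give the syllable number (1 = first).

2

Vowels present: e, c, a, e; each is a nucleus, giving 4 syllables.
V1 /e/ – V2 /c/: /lspl/ — longest licit onset from the right is /spl/, leaving /l/ as coda.
V2 /c/ – V3 /a/: cluster /npw/ — the longest permitted-onset suffix is /pw/; onset = /pw/, preceding coda = /n/.
V3 /a/ – V4 /e/: /s/ is a single consonant, so it becomes the next onset.
Result: jel.splcn.pwa.sesl.
The second /l/ is in the onset of syllable 2 (/splcn/).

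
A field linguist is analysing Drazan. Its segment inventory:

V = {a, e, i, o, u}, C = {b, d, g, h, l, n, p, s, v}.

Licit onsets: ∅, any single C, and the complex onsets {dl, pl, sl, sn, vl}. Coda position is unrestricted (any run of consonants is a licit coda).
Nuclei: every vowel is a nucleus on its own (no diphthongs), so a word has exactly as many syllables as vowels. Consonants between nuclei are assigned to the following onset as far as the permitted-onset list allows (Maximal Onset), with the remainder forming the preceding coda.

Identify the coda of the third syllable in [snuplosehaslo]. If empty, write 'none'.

Vowels present: u, o, e, a, o; each is a nucleus, giving 5 syllables.
/u…o/ gap (V1→V2): /pl/ is a licit onset in full, so it all attaches to the next syllable.
/o…e/ gap (V2→V3): /s/ → onset of the next syllable (single consonants are always licit onsets).
/e…a/ gap (V3→V4): /h/ is a single consonant, so it becomes the next onset.
/a…o/ gap (V4→V5): /sl/ — entire cluster is a permitted onset → onset /sl/, coda ∅.
Result: snu.plo.se.ha.slo.
Syllable 3 is /se/: onset /s/, nucleus /e/, coda ∅.

none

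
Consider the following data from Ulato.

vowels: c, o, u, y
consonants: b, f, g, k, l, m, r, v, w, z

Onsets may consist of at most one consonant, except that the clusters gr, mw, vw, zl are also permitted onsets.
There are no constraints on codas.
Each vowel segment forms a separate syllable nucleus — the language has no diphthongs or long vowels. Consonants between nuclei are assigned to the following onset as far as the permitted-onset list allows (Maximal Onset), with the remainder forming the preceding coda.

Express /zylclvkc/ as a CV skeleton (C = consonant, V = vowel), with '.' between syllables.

CV.CVCC.CV

Vowels present: y, c, c; each is a nucleus, giving 3 syllables.
V1 /y/ – V2 /c/: /l/ is a single consonant, so it becomes the next onset.
V2 /c/ – V3 /c/: cluster /lvk/ — the longest permitted-onset suffix is /k/; onset = /k/, preceding coda = /lv/.
Syllabification: zy.lclv.kc.
Mapping each syllable to C/V: /zy/ → CV, /lclv/ → CVCC, /kc/ → CV.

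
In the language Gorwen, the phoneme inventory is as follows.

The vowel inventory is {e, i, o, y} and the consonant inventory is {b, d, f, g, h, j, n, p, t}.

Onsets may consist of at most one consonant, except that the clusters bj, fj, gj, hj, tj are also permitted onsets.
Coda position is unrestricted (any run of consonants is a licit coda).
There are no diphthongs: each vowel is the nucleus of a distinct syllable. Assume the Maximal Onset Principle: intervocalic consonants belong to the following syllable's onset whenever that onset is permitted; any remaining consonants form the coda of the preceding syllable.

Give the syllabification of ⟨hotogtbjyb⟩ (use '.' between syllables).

The vowels are o, o, y — 3 nuclei, so 3 syllables.
/o…o/ gap (V1→V2): /t/ is a single consonant, so it becomes the next onset.
/o…y/ gap (V2→V3): /gtbj/ splits as /gt/ + /bj/ (/bj/ is the longest suffix that is a licit onset).

ho.togt.bjyb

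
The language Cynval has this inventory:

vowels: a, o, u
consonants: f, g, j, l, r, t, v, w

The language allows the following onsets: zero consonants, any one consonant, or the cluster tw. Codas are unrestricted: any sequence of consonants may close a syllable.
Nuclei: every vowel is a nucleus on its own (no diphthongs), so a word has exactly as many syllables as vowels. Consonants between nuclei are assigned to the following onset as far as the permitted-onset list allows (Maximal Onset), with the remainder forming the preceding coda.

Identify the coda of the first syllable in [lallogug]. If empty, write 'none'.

Nuclei (vowels): a, o, u → 3 syllables.
σ1/σ2 boundary: /ll/ splits as /l/ + /l/ (/l/ is the longest suffix that is a licit onset).
σ2/σ3 boundary: just /g/ — single C goes to the following onset.
Syllabification: lal.lo.gug.
Syllable 1 is /lal/: onset /l/, nucleus /a/, coda /l/.

l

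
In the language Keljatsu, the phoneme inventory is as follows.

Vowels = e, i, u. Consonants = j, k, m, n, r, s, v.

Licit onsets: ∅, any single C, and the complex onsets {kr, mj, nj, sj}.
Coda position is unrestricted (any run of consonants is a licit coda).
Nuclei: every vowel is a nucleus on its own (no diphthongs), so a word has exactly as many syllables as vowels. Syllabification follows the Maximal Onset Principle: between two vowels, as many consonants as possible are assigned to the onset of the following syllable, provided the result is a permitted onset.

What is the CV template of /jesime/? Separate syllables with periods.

CV.CV.CV

Vowels present: e, i, e; each is a nucleus, giving 3 syllables.
V1 /e/ – V2 /i/: /s/ is a single consonant, so it becomes the next onset.
V2 /i/ – V3 /e/: /m/ → onset of the next syllable (single consonants are always licit onsets).
Putting it together: je.si.me.
Mapping each syllable to C/V: /je/ → CV, /si/ → CV, /me/ → CV.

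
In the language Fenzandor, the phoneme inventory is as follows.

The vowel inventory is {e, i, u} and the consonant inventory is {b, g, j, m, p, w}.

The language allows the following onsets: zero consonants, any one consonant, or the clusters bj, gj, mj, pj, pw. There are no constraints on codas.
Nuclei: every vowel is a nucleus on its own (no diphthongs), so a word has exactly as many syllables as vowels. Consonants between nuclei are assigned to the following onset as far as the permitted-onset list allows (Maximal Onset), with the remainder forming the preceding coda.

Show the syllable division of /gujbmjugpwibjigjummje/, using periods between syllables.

gujb.mjug.pwi.bji.gjum.mje

Vowels present: u, u, i, i, u, e; each is a nucleus, giving 6 syllables.
Between /u/ (V1) and /u/ (V2): /jbmj/ — longest licit onset from the right is /mj/, leaving /jb/ as coda.
Between /u/ (V2) and /i/ (V3): /gpw/ — longest licit onset from the right is /pw/, leaving /g/ as coda.
Between /i/ (V3) and /i/ (V4): /bj/ — entire cluster is a permitted onset → onset /bj/, coda ∅.
Between /i/ (V4) and /u/ (V5): /gj/ — entire cluster is a permitted onset → onset /gj/, coda ∅.
Between /u/ (V5) and /e/ (V6): /mmj/ splits as /m/ + /mj/ (/mj/ is the longest suffix that is a licit onset).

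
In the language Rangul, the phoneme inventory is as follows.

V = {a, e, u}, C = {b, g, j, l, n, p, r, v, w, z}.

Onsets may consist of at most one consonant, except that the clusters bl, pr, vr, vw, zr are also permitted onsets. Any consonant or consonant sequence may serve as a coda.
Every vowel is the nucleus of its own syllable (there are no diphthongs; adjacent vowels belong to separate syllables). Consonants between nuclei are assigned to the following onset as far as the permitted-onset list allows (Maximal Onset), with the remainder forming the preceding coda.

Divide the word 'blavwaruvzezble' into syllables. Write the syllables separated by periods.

bla.vwa.ruv.zez.ble

The vowels are a, a, u, e, e — 5 nuclei, so 5 syllables.
/a…a/ gap (V1→V2): cluster /vw/ — /vw/ is itself a permitted onset, so the whole cluster goes right; preceding coda = ∅.
/a…u/ gap (V2→V3): /r/ → onset of the next syllable (single consonants are always licit onsets).
/u…e/ gap (V3→V4): /vz/ — longest licit onset from the right is /z/, leaving /v/ as coda.
/e…e/ gap (V4→V5): /zbl/ — longest licit onset from the right is /bl/, leaving /z/ as coda.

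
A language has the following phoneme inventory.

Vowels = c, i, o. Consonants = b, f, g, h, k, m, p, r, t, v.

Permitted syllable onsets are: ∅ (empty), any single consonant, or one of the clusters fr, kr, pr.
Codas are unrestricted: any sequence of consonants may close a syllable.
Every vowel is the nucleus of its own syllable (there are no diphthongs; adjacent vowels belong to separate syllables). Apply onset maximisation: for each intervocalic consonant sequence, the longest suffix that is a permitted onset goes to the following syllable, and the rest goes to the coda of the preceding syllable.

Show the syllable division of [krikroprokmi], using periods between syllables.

Vowels present: i, o, o, i; each is a nucleus, giving 4 syllables.
V1 /i/ – V2 /o/: /kr/ — entire cluster is a permitted onset → onset /kr/, coda ∅.
V2 /o/ – V3 /o/: /pr/ is a licit onset in full, so it all attaches to the next syllable.
V3 /o/ – V4 /i/: /km/ splits as /k/ + /m/ (/m/ is the longest suffix that is a licit onset).

kri.kro.prok.mi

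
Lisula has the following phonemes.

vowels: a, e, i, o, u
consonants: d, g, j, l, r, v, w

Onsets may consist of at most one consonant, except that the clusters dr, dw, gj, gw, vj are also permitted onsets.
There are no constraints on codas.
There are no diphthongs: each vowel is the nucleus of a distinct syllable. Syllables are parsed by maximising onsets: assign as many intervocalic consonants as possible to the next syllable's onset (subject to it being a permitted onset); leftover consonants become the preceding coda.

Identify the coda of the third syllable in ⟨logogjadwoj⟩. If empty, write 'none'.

The vowels are o, o, a, o — 4 nuclei, so 4 syllables.
σ1/σ2 boundary: just /g/ — single C goes to the following onset.
σ2/σ3 boundary: /gj/ is a licit onset in full, so it all attaches to the next syllable.
σ3/σ4 boundary: cluster /dw/ — /dw/ is itself a permitted onset, so the whole cluster goes right; preceding coda = ∅.
So the parse is lo.go.gja.dwoj.
Syllable 3 is /gja/: onset /gj/, nucleus /a/, coda ∅.

none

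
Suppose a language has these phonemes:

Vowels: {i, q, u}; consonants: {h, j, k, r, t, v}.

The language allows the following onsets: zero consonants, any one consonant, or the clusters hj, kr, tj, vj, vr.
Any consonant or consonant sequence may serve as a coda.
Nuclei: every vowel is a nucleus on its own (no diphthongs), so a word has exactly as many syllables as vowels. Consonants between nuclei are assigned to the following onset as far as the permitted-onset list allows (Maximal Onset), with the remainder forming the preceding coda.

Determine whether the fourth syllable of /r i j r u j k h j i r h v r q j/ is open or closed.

Vowels present: i, u, i, q; each is a nucleus, giving 4 syllables.
/i…u/ gap (V1→V2): /jr/; trying suffixes from longest down, /r/ is the first permitted one, so coda /j/ | onset /r/.
/u…i/ gap (V2→V3): /jkhj/ splits as /jk/ + /hj/ (/hj/ is the longest suffix that is a licit onset).
/i…q/ gap (V3→V4): cluster /rhvr/ — the longest permitted-onset suffix is /vr/; onset = /vr/, preceding coda = /rh/.
Result: rij.rujk.hjirh.vrqj.
Syllable 4 is /vrqj/ with coda /j/, so it is closed.

closed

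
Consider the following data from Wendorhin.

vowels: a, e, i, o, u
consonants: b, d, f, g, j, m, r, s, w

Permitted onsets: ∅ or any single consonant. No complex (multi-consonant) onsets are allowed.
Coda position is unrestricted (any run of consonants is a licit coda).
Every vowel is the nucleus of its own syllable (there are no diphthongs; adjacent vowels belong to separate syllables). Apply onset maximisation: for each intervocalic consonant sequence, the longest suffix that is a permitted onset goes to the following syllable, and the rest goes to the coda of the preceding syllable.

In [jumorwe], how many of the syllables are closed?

1

The vowels are u, o, e — 3 nuclei, so 3 syllables.
σ1/σ2 boundary: just /m/ — single C goes to the following onset.
σ2/σ3 boundary: /rw/ splits as /r/ + /w/ (/w/ is the longest suffix that is a licit onset).
Result: ju.mor.we.
Classifying each syllable: /ju/ (open), /mor/ (closed), /we/ (open).
Closed syllables: 1.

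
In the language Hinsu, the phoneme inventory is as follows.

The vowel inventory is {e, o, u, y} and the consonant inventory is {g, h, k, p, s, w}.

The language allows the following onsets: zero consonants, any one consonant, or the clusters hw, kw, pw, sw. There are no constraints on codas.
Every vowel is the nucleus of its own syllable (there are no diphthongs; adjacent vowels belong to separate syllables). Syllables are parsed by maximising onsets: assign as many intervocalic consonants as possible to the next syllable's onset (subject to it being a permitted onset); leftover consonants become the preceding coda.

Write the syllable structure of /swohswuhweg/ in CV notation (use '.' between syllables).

Vowels present: o, u, e; each is a nucleus, giving 3 syllables.
/o…u/ gap (V1→V2): cluster /hsw/ — the longest permitted-onset suffix is /sw/; onset = /sw/, preceding coda = /h/.
/u…e/ gap (V2→V3): /hw/ is a licit onset in full, so it all attaches to the next syllable.
So the parse is swoh.swu.hweg.
Mapping each syllable to C/V: /swoh/ → CCVC, /swu/ → CCV, /hweg/ → CCVC.

CCVC.CCV.CCVC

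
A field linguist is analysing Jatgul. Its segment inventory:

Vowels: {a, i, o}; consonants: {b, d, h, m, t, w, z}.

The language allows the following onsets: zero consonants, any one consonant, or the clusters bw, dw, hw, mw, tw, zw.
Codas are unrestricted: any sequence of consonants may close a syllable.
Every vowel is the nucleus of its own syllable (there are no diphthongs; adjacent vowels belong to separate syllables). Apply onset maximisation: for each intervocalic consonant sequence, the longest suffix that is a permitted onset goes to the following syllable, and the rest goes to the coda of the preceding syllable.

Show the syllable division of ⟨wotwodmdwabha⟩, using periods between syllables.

wo.twodm.dwab.ha

The vowels are o, o, a, a — 4 nuclei, so 4 syllables.
σ1/σ2 boundary: cluster /tw/ — /tw/ is itself a permitted onset, so the whole cluster goes right; preceding coda = ∅.
σ2/σ3 boundary: cluster /dmdw/ — the longest permitted-onset suffix is /dw/; onset = /dw/, preceding coda = /dm/.
σ3/σ4 boundary: cluster /bh/ — the longest permitted-onset suffix is /h/; onset = /h/, preceding coda = /b/.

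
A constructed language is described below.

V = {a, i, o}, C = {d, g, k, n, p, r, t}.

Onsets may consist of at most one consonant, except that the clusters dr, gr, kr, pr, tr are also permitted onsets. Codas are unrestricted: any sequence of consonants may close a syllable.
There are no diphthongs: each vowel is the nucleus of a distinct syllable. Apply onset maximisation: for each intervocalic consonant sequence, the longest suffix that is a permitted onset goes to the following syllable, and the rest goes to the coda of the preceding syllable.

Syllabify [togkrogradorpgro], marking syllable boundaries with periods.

tog.kro.gra.dorp.gro

Nuclei (vowels): o, o, a, o, o → 5 syllables.
V1 /o/ – V2 /o/: /gkr/ — longest licit onset from the right is /kr/, leaving /g/ as coda.
V2 /o/ – V3 /a/: cluster /gr/ — /gr/ is itself a permitted onset, so the whole cluster goes right; preceding coda = ∅.
V3 /a/ – V4 /o/: /d/ is a single consonant, so it becomes the next onset.
V4 /o/ – V5 /o/: cluster /rpgr/ — the longest permitted-onset suffix is /gr/; onset = /gr/, preceding coda = /rp/.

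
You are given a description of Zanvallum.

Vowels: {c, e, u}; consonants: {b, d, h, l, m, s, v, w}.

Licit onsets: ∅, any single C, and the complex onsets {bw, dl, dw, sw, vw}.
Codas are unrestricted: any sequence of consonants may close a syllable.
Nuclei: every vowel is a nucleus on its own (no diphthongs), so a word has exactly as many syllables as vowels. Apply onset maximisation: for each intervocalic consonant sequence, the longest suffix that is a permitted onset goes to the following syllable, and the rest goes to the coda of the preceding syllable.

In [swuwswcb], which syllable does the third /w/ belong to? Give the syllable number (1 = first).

2

The vowels are u, c — 2 nuclei, so 2 syllables.
V1 /u/ – V2 /c/: cluster /wsw/ — the longest permitted-onset suffix is /sw/; onset = /sw/, preceding coda = /w/.
Syllabification: swuw.swcb.
The third /w/ is in the onset of syllable 2 (/swcb/).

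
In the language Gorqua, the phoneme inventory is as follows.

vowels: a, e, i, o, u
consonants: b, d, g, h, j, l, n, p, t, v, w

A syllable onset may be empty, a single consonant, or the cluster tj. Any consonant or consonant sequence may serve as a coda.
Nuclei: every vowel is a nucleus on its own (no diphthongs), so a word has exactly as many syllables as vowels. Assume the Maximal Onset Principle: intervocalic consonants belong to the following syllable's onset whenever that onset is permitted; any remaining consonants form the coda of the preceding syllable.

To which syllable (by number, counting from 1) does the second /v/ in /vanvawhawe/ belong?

The vowels are a, a, a, e — 4 nuclei, so 4 syllables.
/a…a/ gap (V1→V2): /nv/ — longest licit onset from the right is /v/, leaving /n/ as coda.
/a…a/ gap (V2→V3): /wh/ splits as /w/ + /h/ (/h/ is the longest suffix that is a licit onset).
/a…e/ gap (V3→V4): just /w/ — single C goes to the following onset.
So the parse is van.vaw.ha.we.
The second /v/ is in the onset of syllable 2 (/vaw/).

2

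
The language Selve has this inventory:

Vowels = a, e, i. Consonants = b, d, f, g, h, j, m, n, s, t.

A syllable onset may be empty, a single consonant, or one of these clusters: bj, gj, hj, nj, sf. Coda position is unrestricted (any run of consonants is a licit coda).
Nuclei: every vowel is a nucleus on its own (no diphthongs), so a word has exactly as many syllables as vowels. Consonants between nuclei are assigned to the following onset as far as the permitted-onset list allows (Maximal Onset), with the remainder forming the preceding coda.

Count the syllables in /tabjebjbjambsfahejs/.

5

Nuclei (vowels): a, e, a, a, e → 5 syllables.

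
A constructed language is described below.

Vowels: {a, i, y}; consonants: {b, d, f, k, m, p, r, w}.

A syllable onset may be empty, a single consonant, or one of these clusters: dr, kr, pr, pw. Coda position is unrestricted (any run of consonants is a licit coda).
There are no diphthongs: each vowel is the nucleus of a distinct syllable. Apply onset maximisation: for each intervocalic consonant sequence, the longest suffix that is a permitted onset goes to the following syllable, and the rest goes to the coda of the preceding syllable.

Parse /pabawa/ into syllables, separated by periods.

The vowels are a, a, a — 3 nuclei, so 3 syllables.
Between /a/ (V1) and /a/ (V2): just /b/ — single C goes to the following onset.
Between /a/ (V2) and /a/ (V3): /w/ → onset of the next syllable (single consonants are always licit onsets).

pa.ba.wa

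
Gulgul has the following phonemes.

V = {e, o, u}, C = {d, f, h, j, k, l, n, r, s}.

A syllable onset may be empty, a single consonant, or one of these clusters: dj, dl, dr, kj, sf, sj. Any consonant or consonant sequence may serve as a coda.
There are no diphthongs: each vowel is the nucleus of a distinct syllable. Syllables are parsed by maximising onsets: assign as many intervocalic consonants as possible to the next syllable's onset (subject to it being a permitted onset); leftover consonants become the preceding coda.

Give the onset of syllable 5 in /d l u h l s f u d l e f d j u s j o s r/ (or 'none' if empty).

sj

The vowels are u, u, e, u, o — 5 nuclei, so 5 syllables.
Between /u/ (V1) and /u/ (V2): /hlsf/ — longest licit onset from the right is /sf/, leaving /hl/ as coda.
Between /u/ (V2) and /e/ (V3): /dl/ — entire cluster is a permitted onset → onset /dl/, coda ∅.
Between /e/ (V3) and /u/ (V4): cluster /fdj/ — the longest permitted-onset suffix is /dj/; onset = /dj/, preceding coda = /f/.
Between /u/ (V4) and /o/ (V5): /sj/ — entire cluster is a permitted onset → onset /sj/, coda ∅.
So the parse is dluhl.sfu.dlef.dju.sjosr.
Syllable 5 is /sjosr/: onset /sj/, nucleus /o/, coda /sr/.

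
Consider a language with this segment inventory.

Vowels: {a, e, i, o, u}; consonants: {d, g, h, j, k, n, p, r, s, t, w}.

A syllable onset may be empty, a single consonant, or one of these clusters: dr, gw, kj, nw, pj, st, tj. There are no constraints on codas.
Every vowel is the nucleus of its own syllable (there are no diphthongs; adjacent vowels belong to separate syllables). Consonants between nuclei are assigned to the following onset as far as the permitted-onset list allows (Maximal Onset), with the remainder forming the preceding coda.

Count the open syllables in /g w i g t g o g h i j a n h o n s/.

The vowels are i, o, i, a, o — 5 nuclei, so 5 syllables.
/i…o/ gap (V1→V2): /gtg/; trying suffixes from longest down, /g/ is the first permitted one, so coda /gt/ | onset /g/.
/o…i/ gap (V2→V3): cluster /gh/ — the longest permitted-onset suffix is /h/; onset = /h/, preceding coda = /g/.
/i…a/ gap (V3→V4): /j/ is a single consonant, so it becomes the next onset.
/a…o/ gap (V4→V5): /nh/ splits as /n/ + /h/ (/h/ is the longest suffix that is a licit onset).
Putting it together: gwigt.gog.hi.jan.hons.
Classifying each syllable: /gwigt/ (closed), /gog/ (closed), /hi/ (open), /jan/ (closed), /hons/ (closed).
Open syllables: 1.

1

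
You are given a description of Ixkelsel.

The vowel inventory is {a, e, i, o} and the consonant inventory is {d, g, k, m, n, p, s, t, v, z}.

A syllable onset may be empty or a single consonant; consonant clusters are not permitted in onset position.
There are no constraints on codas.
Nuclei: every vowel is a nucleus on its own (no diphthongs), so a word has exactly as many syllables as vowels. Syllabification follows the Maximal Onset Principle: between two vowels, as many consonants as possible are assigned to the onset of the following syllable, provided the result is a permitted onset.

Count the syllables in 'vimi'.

Vowels present: i, i; each is a nucleus, giving 2 syllables.

2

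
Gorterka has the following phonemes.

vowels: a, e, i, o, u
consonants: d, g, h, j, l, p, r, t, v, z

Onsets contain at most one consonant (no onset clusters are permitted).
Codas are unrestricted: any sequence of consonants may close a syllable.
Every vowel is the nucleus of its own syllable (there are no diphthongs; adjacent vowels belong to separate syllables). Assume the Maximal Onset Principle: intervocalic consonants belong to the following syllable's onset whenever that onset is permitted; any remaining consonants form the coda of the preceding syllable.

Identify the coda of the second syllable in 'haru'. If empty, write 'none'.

none

The vowels are a, u — 2 nuclei, so 2 syllables.
/a…u/ gap (V1→V2): just /r/ — single C goes to the following onset.
So the parse is ha.ru.
Syllable 2 is /ru/: onset /r/, nucleus /u/, coda ∅.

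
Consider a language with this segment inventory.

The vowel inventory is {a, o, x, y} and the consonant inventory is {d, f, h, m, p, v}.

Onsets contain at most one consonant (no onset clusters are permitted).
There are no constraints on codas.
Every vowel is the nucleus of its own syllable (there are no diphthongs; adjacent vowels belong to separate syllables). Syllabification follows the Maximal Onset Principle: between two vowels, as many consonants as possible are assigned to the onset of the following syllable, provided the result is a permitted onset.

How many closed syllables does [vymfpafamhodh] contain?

3

The vowels are y, a, a, o — 4 nuclei, so 4 syllables.
/y…a/ gap (V1→V2): cluster /mfp/ — the longest permitted-onset suffix is /p/; onset = /p/, preceding coda = /mf/.
/a…a/ gap (V2→V3): /f/ → onset of the next syllable (single consonants are always licit onsets).
/a…o/ gap (V3→V4): /mh/ splits as /m/ + /h/ (/h/ is the longest suffix that is a licit onset).
Putting it together: vymf.pa.fam.hodh.
Classifying each syllable: /vymf/ (closed), /pa/ (open), /fam/ (closed), /hodh/ (closed).
Closed syllables: 3.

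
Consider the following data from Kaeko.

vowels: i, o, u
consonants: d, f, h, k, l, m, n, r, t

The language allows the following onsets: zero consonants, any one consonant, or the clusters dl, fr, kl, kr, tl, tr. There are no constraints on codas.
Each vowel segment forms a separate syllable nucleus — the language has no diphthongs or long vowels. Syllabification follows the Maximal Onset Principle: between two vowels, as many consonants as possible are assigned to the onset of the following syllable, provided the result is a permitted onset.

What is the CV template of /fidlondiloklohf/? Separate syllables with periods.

Nuclei (vowels): i, o, i, o, o → 5 syllables.
Between /i/ (V1) and /o/ (V2): cluster /dl/ — /dl/ is itself a permitted onset, so the whole cluster goes right; preceding coda = ∅.
Between /o/ (V2) and /i/ (V3): /nd/; trying suffixes from longest down, /d/ is the first permitted one, so coda /n/ | onset /d/.
Between /i/ (V3) and /o/ (V4): /l/ → onset of the next syllable (single consonants are always licit onsets).
Between /o/ (V4) and /o/ (V5): cluster /kl/ — /kl/ is itself a permitted onset, so the whole cluster goes right; preceding coda = ∅.
So the parse is fi.dlon.di.lo.klohf.
Mapping each syllable to C/V: /fi/ → CV, /dlon/ → CCVC, /di/ → CV, /lo/ → CV, /klohf/ → CCVCC.

CV.CCVC.CV.CV.CCVCC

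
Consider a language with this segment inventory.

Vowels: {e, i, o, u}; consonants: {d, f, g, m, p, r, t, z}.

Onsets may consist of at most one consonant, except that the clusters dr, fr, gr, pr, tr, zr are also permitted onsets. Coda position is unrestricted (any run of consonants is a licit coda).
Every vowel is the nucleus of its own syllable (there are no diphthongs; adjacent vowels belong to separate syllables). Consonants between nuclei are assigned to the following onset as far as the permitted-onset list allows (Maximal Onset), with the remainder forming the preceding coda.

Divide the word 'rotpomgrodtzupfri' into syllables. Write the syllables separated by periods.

rot.pom.grodt.zup.fri

Nuclei (vowels): o, o, o, u, i → 5 syllables.
V1 /o/ – V2 /o/: cluster /tp/ — the longest permitted-onset suffix is /p/; onset = /p/, preceding coda = /t/.
V2 /o/ – V3 /o/: /mgr/ splits as /m/ + /gr/ (/gr/ is the longest suffix that is a licit onset).
V3 /o/ – V4 /u/: cluster /dtz/ — the longest permitted-onset suffix is /z/; onset = /z/, preceding coda = /dt/.
V4 /u/ – V5 /i/: /pfr/ — longest licit onset from the right is /fr/, leaving /p/ as coda.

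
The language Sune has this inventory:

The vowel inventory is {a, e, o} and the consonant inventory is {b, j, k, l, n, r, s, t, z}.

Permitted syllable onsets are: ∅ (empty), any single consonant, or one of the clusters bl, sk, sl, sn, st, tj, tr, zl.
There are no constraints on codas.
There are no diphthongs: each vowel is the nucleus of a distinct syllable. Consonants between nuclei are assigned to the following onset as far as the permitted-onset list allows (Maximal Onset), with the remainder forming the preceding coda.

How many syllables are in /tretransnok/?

3

Nuclei (vowels): e, a, o → 3 syllables.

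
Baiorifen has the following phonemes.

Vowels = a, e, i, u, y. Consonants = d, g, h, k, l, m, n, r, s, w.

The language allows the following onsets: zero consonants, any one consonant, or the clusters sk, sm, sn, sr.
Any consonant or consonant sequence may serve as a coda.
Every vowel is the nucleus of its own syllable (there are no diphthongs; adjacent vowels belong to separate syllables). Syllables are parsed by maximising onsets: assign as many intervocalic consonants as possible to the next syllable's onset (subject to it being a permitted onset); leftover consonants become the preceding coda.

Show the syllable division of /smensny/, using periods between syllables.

Nuclei (vowels): e, y → 2 syllables.
V1 /e/ – V2 /y/: /nsn/ — longest licit onset from the right is /sn/, leaving /n/ as coda.

smen.sny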